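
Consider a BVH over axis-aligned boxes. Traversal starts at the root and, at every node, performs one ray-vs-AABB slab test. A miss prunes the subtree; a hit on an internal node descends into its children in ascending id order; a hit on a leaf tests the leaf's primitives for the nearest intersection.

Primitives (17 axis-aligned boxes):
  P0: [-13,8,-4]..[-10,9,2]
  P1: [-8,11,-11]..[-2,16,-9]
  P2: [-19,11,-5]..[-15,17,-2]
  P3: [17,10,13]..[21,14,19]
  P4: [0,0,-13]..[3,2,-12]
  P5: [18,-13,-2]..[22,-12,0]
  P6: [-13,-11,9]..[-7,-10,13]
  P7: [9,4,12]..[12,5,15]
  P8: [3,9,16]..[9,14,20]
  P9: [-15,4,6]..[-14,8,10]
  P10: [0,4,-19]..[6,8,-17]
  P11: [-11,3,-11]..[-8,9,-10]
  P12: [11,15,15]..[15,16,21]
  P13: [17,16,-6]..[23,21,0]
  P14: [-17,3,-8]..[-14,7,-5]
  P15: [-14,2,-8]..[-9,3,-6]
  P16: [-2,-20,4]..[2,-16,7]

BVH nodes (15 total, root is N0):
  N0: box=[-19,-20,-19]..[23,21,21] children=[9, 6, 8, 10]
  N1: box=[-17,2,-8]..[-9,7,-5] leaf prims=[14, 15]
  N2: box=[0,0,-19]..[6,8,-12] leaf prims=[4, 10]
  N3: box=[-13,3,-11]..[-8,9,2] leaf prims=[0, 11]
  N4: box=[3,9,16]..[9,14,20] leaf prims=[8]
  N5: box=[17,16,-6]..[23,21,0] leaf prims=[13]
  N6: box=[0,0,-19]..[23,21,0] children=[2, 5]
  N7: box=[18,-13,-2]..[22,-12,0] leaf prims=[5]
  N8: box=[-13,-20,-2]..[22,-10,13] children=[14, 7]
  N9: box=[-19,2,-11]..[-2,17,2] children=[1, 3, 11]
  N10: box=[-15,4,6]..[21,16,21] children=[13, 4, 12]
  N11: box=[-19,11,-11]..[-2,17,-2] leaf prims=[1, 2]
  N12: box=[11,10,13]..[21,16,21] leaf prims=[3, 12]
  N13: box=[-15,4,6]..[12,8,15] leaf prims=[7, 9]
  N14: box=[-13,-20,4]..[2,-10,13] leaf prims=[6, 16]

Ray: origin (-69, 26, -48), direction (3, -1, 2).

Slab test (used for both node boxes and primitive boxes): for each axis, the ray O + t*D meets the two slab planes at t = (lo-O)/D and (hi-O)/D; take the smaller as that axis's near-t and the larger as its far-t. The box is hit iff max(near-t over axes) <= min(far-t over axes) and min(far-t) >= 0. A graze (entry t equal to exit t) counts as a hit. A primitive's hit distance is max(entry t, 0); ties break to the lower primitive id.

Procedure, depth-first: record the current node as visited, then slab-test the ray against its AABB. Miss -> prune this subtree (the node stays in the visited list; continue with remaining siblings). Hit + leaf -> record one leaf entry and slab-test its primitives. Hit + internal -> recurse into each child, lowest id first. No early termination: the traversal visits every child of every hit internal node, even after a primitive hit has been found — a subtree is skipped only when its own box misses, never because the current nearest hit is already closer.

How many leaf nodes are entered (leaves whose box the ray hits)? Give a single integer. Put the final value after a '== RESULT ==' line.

Traverse from the root:
N0 x:[50/3,92/3] y:[5,46] z:[29/2,69/2] -> hit [50/3,92/3], descend [6, 8, 9, 10]
  N6 x:[23,92/3] y:[5,26] z:[29/2,24] -> hit [23,24], descend [2, 5]
    N2 x:[23,25] y:[18,26] z:[29/2,18] -> miss, prune
    N5 x:[86/3,92/3] y:[5,10] z:[21,24] -> miss, prune
  N8 x:[56/3,91/3] y:[36,46] z:[23,61/2] -> miss, prune
  N9 x:[50/3,67/3] y:[9,24] z:[37/2,25] -> hit [37/2,67/3], descend [1, 3, 11]
    N1 x:[52/3,20] y:[19,24] z:[20,43/2] -> hit [20,20] leaf, test {P14(miss), P15(miss)}
    N3 x:[56/3,61/3] y:[17,23] z:[37/2,25] -> hit [56/3,61/3] leaf, test {P0(miss), P11(miss)}
    N11 x:[50/3,67/3] y:[9,15] z:[37/2,23] -> miss, prune
  N10 x:[18,30] y:[10,22] z:[27,69/2] -> miss, prune

Summary -> nodes [0, 6, 2, 5, 8, 9, 1, 3, 11, 10]; box-tests=10; leaf-entries=2; first=miss

== RESULT ==
2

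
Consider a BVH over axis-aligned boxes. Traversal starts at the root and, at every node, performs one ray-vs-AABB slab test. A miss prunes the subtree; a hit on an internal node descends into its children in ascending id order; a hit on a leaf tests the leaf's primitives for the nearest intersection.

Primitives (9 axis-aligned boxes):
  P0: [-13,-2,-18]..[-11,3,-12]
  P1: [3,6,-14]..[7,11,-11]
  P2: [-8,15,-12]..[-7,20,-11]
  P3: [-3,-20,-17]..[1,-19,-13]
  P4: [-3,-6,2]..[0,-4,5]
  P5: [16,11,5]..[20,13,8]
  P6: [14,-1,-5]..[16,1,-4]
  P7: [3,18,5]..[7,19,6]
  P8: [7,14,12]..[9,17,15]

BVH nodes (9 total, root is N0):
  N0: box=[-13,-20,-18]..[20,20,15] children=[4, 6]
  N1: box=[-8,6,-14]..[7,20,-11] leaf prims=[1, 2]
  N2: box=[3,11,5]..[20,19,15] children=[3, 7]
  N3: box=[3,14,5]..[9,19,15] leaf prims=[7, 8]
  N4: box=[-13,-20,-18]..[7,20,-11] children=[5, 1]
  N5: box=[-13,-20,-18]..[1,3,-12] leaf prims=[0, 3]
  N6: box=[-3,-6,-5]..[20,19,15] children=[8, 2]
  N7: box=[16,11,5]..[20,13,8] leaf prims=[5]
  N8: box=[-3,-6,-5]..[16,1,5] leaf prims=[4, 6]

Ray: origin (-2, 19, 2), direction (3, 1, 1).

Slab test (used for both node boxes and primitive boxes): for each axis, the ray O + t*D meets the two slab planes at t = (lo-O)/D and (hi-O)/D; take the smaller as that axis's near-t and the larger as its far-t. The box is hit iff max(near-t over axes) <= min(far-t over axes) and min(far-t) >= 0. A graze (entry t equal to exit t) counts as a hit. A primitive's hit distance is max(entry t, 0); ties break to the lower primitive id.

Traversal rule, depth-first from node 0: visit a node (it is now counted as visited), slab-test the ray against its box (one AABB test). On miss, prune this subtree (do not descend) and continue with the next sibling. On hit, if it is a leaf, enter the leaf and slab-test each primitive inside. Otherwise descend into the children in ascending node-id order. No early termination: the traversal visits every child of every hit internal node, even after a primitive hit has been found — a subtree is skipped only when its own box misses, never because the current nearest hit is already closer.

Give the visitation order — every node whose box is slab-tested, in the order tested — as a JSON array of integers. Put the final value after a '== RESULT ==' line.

Walk:
N0 x:[-11/3,22/3] y:[-39,1] z:[-20,13] -> hit [-11/3,1], descend [4, 6]
  N4 x:[-11/3,3] y:[-39,1] z:[-20,-13] -> miss, prune
  N6 x:[-1/3,22/3] y:[-25,0] z:[-7,13] -> hit [-1/3,0], descend [2, 8]
    N2 x:[5/3,22/3] y:[-8,0] z:[3,13] -> miss, prune
    N8 x:[-1/3,6] y:[-25,-18] z:[-7,3] -> miss, prune

order=[0, 4, 6, 2, 8]  |boxes|=5  |leaves|=0  hit=miss

== RESULT ==
[0, 4, 6, 2, 8]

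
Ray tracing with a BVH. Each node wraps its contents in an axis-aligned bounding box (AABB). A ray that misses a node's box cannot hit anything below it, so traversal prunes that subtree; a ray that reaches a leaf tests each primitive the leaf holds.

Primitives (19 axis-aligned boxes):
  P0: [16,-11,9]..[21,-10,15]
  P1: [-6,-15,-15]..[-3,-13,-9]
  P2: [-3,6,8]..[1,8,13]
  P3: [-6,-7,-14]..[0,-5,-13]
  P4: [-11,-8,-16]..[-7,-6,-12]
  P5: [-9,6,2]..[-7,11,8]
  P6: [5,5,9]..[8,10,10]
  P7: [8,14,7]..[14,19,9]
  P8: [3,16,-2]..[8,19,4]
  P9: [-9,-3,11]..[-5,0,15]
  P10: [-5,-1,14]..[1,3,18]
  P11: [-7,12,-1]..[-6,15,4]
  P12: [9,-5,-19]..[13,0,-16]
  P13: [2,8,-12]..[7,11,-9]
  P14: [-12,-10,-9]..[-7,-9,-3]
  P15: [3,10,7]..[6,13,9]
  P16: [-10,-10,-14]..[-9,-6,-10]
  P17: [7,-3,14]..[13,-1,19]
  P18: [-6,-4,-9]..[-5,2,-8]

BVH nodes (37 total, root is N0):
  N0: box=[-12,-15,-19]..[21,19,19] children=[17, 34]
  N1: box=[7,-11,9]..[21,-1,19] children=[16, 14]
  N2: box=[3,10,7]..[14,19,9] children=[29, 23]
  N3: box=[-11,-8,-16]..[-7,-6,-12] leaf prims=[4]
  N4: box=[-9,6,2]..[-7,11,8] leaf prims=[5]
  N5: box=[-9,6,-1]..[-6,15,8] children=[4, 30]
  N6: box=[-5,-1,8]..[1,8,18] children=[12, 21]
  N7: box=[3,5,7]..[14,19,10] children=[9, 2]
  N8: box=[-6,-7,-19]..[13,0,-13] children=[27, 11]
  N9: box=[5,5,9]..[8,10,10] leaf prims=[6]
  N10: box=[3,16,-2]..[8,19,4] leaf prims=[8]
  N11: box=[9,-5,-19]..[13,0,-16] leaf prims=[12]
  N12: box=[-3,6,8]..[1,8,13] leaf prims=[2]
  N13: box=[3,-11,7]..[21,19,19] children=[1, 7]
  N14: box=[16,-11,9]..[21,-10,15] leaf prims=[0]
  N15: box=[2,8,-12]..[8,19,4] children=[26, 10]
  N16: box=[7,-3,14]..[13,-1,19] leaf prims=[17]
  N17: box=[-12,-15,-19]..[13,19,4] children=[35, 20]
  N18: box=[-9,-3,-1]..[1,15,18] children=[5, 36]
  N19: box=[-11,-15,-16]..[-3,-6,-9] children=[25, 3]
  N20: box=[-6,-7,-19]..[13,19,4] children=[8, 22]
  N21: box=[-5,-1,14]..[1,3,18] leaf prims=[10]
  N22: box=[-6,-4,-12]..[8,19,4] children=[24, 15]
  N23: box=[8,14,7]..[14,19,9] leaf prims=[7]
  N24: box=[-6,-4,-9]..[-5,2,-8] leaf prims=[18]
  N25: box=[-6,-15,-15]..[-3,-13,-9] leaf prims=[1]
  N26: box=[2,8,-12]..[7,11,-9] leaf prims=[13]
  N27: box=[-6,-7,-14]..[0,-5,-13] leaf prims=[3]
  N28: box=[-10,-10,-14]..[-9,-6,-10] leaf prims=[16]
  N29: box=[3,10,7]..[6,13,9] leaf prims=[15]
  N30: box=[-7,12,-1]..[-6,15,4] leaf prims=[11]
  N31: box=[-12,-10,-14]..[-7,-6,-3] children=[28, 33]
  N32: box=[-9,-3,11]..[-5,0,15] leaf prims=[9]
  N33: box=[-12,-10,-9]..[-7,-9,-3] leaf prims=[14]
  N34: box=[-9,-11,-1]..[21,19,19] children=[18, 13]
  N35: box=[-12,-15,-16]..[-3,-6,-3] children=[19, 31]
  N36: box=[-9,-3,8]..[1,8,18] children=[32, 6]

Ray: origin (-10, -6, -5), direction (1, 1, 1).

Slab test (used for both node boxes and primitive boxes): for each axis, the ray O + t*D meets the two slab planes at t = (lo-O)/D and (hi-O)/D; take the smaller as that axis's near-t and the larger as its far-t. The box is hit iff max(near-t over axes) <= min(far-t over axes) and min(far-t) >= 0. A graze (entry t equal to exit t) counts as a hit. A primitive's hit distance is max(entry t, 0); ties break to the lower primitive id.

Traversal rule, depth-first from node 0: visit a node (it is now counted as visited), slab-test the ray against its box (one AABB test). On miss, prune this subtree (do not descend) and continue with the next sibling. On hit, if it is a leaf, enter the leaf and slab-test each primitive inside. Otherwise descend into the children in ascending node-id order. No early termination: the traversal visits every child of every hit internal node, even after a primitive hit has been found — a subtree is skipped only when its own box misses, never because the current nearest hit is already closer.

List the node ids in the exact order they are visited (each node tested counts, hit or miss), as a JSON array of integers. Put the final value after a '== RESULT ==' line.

Walk:
N0 x:[-2,31] y:[-9,25] z:[-14,24] -> hit [-2,24], descend [17, 34]
  N17 x:[-2,23] y:[-9,25] z:[-14,9] -> hit [-2,9], descend [20, 35]
    N20 x:[4,23] y:[-1,25] z:[-14,9] -> hit [4,9], descend [8, 22]
      N8 x:[4,23] y:[-1,6] z:[-14,-8] -> miss, prune
      N22 x:[4,18] y:[2,25] z:[-7,9] -> hit [4,9], descend [15, 24]
        N15 x:[12,18] y:[14,25] z:[-7,9] -> miss, prune
        N24 x:[4,5] y:[2,8] z:[-4,-3] -> miss, prune
    N35 x:[-2,7] y:[-9,0] z:[-11,2] -> hit [-2,0], descend [19, 31]
      N19 x:[-1,7] y:[-9,0] z:[-11,-4] -> miss, prune
      N31 x:[-2,3] y:[-4,0] z:[-9,2] -> hit [-2,0], descend [28, 33]
        N28 x:[0,1] y:[-4,0] z:[-9,-5] -> miss, prune
        N33 x:[-2,3] y:[-4,-3] z:[-4,2] -> miss, prune
  N34 x:[1,31] y:[-5,25] z:[4,24] -> hit [4,24], descend [13, 18]
    N13 x:[13,31] y:[-5,25] z:[12,24] -> hit [13,24], descend [1, 7]
      N1 x:[17,31] y:[-5,5] z:[14,24] -> miss, prune
      N7 x:[13,24] y:[11,25] z:[12,15] -> hit [13,15], descend [2, 9]
        N2 x:[13,24] y:[16,25] z:[12,14] -> miss, prune
        N9 x:[15,18] y:[11,16] z:[14,15] -> hit [15,15] leaf, test {P6@t=15}
    N18 x:[1,11] y:[3,21] z:[4,23] -> hit [4,11], descend [5, 36]
      N5 x:[1,4] y:[12,21] z:[4,13] -> miss, prune
      N36 x:[1,11] y:[3,14] z:[13,23] -> miss, prune

Summary -> nodes [0, 17, 20, 8, 22, 15, 24, 35, 19, 31, 28, 33, 34, 13, 1, 7, 2, 9, 18, 5, 36]; box-tests=21; leaf-entries=1; first=P6

== RESULT ==
[0, 17, 20, 8, 22, 15, 24, 35, 19, 31, 28, 33, 34, 13, 1, 7, 2, 9, 18, 5, 36]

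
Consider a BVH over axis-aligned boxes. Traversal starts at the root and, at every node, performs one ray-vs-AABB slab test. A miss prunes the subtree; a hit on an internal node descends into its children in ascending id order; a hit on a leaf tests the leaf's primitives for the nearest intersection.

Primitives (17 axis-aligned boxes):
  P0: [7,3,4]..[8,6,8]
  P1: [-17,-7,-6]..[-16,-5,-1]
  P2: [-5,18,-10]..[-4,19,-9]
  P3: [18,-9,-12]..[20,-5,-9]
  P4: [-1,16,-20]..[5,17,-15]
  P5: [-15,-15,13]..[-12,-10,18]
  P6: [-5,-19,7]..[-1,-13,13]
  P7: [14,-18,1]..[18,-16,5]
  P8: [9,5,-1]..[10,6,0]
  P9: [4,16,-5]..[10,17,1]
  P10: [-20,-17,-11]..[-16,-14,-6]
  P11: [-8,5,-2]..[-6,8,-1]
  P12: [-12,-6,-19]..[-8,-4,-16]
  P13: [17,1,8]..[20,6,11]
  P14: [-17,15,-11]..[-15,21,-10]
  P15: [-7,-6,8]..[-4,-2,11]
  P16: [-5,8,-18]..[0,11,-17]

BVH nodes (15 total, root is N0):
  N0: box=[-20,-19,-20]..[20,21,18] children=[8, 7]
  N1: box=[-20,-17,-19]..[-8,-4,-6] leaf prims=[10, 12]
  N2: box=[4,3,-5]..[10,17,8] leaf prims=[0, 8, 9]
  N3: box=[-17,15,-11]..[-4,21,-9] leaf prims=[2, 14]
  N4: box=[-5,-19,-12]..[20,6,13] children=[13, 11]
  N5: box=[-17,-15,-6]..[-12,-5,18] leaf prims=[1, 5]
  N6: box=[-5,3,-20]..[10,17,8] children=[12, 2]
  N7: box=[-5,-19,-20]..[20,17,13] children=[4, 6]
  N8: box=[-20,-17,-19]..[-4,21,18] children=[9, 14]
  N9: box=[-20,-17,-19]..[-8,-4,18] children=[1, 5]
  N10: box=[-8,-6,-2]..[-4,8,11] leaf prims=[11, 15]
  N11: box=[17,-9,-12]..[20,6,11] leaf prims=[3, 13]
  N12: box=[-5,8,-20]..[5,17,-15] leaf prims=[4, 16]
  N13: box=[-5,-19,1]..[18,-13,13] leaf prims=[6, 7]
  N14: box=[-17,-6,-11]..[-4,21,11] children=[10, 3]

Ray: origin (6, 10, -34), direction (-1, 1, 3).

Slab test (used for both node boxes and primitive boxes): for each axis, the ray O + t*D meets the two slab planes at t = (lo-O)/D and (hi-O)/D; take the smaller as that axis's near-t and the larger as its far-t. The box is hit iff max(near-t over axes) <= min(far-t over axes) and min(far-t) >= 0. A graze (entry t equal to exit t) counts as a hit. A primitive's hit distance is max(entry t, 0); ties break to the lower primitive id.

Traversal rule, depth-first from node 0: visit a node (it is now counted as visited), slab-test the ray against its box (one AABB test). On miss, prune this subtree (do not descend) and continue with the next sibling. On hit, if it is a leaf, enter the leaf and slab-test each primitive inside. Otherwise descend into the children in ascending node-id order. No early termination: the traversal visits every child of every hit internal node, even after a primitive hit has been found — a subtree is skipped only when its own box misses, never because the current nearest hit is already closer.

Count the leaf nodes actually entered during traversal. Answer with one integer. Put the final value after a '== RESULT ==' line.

Walk:
N0 x:[-14,26] y:[-29,11] z:[14/3,52/3] -> hit [14/3,11], descend [7, 8]
  N7 x:[-14,11] y:[-29,7] z:[14/3,47/3] -> hit [14/3,7], descend [4, 6]
    N4 x:[-14,11] y:[-29,-4] z:[22/3,47/3] -> miss, prune
    N6 x:[-4,11] y:[-7,7] z:[14/3,14] -> hit [14/3,7], descend [2, 12]
      N2 x:[-4,2] y:[-7,7] z:[29/3,14] -> miss, prune
      N12 x:[1,11] y:[-2,7] z:[14/3,19/3] -> hit [14/3,19/3] leaf, test {P4@t=6, P16(miss)}
  N8 x:[10,26] y:[-27,11] z:[5,52/3] -> hit [10,11], descend [9, 14]
    N9 x:[14,26] y:[-27,-14] z:[5,52/3] -> miss, prune
    N14 x:[10,23] y:[-16,11] z:[23/3,15] -> hit [10,11], descend [3, 10]
      N3 x:[10,23] y:[5,11] z:[23/3,25/3] -> miss, prune
      N10 x:[10,14] y:[-16,-2] z:[32/3,15] -> miss, prune

order=[0, 7, 4, 6, 2, 12, 8, 9, 14, 3, 10]  |boxes|=11  |leaves|=1  hit=P4

== RESULT ==
1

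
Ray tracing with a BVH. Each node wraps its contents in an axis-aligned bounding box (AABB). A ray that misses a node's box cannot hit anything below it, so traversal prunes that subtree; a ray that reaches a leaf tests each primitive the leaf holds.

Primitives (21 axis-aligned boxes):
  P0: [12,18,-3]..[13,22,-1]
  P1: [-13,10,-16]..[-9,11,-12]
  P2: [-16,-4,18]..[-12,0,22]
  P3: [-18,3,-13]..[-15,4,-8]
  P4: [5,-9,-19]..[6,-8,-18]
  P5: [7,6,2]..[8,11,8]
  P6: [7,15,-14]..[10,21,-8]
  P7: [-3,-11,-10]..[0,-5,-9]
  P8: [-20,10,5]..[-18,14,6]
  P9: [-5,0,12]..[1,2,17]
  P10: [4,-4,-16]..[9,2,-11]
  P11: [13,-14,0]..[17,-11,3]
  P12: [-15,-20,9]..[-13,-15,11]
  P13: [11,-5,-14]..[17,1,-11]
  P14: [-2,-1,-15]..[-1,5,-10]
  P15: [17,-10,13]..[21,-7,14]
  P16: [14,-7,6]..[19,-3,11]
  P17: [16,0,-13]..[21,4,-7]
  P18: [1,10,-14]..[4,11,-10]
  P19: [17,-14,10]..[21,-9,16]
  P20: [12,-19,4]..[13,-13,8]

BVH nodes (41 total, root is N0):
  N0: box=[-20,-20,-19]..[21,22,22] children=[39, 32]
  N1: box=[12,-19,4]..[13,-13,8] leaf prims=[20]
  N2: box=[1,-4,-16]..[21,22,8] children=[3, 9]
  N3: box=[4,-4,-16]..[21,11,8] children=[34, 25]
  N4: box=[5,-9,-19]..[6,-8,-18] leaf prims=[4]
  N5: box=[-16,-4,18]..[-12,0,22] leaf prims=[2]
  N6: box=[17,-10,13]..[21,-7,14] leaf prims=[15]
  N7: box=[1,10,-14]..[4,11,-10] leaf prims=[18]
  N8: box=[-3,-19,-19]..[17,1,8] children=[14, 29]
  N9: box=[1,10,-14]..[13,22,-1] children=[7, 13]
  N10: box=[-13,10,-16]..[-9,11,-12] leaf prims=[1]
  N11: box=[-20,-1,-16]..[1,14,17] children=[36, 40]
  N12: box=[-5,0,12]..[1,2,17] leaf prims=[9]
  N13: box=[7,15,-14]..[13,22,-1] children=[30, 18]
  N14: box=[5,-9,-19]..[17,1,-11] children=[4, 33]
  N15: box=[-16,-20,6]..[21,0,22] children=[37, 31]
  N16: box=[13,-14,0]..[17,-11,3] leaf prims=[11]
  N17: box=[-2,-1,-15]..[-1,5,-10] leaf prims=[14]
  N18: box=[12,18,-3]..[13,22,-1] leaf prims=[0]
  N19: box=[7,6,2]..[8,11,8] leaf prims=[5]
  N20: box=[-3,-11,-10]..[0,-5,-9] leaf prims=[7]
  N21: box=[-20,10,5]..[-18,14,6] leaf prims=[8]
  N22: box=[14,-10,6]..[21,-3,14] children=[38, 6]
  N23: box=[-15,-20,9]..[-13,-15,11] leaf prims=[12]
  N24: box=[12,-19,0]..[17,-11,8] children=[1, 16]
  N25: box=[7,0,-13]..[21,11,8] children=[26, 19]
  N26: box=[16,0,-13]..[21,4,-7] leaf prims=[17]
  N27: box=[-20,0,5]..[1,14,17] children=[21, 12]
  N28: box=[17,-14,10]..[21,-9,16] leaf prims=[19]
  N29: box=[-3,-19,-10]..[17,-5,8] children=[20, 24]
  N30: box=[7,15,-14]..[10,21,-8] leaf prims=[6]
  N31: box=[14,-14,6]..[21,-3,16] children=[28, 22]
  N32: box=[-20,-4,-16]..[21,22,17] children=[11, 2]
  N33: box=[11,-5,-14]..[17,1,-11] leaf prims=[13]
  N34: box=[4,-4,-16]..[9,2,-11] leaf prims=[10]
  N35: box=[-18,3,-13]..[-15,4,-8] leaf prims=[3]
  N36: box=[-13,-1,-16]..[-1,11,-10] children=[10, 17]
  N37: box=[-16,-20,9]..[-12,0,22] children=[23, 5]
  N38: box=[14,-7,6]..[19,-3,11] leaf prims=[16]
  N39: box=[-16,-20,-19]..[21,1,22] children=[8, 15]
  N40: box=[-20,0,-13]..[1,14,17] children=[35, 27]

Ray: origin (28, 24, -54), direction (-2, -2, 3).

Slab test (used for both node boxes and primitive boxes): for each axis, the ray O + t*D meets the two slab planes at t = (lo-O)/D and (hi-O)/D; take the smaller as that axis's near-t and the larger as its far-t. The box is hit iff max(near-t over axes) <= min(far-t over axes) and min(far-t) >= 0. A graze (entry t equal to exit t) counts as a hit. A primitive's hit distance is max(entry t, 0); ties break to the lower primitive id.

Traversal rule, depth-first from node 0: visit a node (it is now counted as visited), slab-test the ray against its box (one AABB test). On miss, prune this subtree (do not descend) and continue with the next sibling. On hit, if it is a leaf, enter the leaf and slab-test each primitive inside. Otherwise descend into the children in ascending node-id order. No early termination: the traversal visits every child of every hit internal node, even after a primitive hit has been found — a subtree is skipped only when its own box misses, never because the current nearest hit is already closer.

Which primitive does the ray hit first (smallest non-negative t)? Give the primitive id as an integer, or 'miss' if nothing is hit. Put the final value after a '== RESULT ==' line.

Trace the traversal:
N0 x:[7/2,24] y:[1,22] z:[35/3,76/3] -> hit [35/3,22], descend [32, 39]
  N32 x:[7/2,24] y:[1,14] z:[38/3,71/3] -> hit [38/3,14], descend [2, 11]
    N2 x:[7/2,27/2] y:[1,14] z:[38/3,62/3] -> hit [38/3,27/2], descend [3, 9]
      N3 x:[7/2,12] y:[13/2,14] z:[38/3,62/3] -> miss, prune
      N9 x:[15/2,27/2] y:[1,7] z:[40/3,53/3] -> miss, prune
    N11 x:[27/2,24] y:[5,25/2] z:[38/3,71/3] -> miss, prune
  N39 x:[7/2,22] y:[23/2,22] z:[35/3,76/3] -> hit [35/3,22], descend [8, 15]
    N8 x:[11/2,31/2] y:[23/2,43/2] z:[35/3,62/3] -> hit [35/3,31/2], descend [14, 29]
      N14 x:[11/2,23/2] y:[23/2,33/2] z:[35/3,43/3] -> miss, prune
      N29 x:[11/2,31/2] y:[29/2,43/2] z:[44/3,62/3] -> hit [44/3,31/2], descend [20, 24]
        N20 x:[14,31/2] y:[29/2,35/2] z:[44/3,15] -> hit [44/3,15] leaf, test {P7@t=44/3}
        N24 x:[11/2,8] y:[35/2,43/2] z:[18,62/3] -> miss, prune
    N15 x:[7/2,22] y:[12,22] z:[20,76/3] -> hit [20,22], descend [31, 37]
      N31 x:[7/2,7] y:[27/2,19] z:[20,70/3] -> miss, prune
      N37 x:[20,22] y:[12,22] z:[21,76/3] -> hit [21,22], descend [5, 23]
        N5 x:[20,22] y:[12,14] z:[24,76/3] -> miss, prune
        N23 x:[41/2,43/2] y:[39/2,22] z:[21,65/3] -> hit [21,43/2] leaf, test {P12@t=21}

Visited [0, 32, 2, 3, 9, 11, 39, 8, 14, 29, 20, 24, 15, 31, 37, 5, 23]. Tests: 17 box, 2 leaf. Nearest: P7.

== RESULT ==
7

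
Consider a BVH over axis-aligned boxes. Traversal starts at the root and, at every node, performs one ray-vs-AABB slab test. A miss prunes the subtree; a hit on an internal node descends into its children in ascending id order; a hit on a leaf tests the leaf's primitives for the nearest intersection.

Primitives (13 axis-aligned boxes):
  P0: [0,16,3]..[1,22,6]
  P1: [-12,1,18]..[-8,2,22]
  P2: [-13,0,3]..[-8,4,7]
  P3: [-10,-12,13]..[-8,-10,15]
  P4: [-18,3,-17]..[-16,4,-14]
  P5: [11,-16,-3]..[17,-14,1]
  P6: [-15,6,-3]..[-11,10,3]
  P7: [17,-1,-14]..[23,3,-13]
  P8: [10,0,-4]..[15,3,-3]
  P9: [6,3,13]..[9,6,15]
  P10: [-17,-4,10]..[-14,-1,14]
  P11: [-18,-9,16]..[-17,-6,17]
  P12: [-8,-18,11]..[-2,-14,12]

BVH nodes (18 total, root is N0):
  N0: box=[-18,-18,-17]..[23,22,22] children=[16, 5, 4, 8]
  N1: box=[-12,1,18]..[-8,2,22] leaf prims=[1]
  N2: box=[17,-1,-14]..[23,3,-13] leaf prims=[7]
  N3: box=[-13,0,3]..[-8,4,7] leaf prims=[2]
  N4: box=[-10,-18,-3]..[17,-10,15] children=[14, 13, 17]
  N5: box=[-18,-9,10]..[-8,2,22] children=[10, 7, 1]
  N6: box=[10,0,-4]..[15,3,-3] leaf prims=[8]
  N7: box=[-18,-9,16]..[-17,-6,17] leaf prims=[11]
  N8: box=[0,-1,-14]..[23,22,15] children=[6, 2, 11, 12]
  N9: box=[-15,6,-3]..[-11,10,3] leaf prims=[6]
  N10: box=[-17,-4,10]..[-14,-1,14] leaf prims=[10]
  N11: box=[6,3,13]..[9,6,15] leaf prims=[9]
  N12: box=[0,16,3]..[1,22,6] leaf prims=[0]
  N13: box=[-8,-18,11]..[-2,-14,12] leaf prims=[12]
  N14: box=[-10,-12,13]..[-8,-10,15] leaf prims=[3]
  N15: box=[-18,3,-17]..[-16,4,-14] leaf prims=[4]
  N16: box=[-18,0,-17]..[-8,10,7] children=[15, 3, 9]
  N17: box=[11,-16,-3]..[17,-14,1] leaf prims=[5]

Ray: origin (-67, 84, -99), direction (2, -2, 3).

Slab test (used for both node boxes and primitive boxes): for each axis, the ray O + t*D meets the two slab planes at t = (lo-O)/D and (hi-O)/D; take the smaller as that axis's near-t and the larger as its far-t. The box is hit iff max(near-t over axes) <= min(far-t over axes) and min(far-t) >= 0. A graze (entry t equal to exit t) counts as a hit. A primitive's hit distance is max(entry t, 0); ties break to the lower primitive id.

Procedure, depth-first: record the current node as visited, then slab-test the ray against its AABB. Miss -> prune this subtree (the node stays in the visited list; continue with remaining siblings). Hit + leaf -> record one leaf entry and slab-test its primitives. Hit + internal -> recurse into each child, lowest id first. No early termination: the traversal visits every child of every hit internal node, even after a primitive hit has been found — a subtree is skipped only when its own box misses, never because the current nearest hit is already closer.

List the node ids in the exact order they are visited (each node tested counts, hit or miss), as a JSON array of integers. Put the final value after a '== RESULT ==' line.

Traverse from the root:
N0 x:[49/2,45] y:[31,51] z:[82/3,121/3] -> hit [31,121/3], descend [4, 5, 8, 16]
  N4 x:[57/2,42] y:[47,51] z:[32,38] -> miss, prune
  N5 x:[49/2,59/2] y:[41,93/2] z:[109/3,121/3] -> miss, prune
  N8 x:[67/2,45] y:[31,85/2] z:[85/3,38] -> hit [67/2,38], descend [2, 6, 11, 12]
    N2 x:[42,45] y:[81/2,85/2] z:[85/3,86/3] -> miss, prune
    N6 x:[77/2,41] y:[81/2,42] z:[95/3,32] -> miss, prune
    N11 x:[73/2,38] y:[39,81/2] z:[112/3,38] -> miss, prune
    N12 x:[67/2,34] y:[31,34] z:[34,35] -> hit [34,34] leaf, test {P0@t=34}
  N16 x:[49/2,59/2] y:[37,42] z:[82/3,106/3] -> miss, prune

order=[0, 4, 5, 8, 2, 6, 11, 12, 16]  |boxes|=9  |leaves|=1  hit=P0

== RESULT ==
[0, 4, 5, 8, 2, 6, 11, 12, 16]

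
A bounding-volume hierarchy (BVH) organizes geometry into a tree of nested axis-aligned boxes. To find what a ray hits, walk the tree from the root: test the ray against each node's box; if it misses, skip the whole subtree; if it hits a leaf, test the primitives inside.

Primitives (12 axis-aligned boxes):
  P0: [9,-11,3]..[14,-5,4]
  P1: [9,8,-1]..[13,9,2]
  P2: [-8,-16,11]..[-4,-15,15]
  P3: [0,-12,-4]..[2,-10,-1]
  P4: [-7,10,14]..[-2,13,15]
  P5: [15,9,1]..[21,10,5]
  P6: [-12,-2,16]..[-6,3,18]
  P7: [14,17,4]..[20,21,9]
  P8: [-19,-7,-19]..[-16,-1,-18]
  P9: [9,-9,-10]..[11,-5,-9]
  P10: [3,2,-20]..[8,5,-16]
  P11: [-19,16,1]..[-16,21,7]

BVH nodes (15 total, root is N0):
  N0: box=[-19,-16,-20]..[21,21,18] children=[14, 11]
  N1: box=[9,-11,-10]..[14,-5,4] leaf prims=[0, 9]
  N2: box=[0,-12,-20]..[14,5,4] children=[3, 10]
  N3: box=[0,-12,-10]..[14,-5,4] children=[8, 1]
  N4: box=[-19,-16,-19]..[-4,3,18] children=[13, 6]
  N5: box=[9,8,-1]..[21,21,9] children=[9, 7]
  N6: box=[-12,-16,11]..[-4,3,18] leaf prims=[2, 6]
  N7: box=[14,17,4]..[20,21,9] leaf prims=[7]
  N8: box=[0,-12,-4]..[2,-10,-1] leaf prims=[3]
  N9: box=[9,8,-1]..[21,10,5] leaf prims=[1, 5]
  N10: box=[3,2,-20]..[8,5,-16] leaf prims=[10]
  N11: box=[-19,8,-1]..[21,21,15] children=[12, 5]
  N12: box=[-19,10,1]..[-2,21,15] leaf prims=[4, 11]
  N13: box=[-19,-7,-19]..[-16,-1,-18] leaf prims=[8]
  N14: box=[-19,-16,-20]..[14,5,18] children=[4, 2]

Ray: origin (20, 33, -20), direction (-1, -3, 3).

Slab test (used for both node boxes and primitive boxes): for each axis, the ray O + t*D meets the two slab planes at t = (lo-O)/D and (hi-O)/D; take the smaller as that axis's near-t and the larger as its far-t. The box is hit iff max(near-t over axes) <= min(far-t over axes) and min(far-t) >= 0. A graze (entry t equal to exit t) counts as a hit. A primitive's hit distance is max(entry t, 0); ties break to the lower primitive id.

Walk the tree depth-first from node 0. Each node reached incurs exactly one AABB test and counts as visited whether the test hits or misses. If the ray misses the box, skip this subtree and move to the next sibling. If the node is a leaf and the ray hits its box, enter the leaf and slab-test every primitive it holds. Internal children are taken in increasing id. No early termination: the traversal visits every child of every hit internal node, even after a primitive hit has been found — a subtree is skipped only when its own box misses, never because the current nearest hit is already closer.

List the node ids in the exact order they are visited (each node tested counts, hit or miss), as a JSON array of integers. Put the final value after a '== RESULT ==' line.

Trace the traversal:
N0 x:[-1,39] y:[4,49/3] z:[0,38/3] -> hit [4,38/3], descend [11, 14]
  N11 x:[-1,39] y:[4,25/3] z:[19/3,35/3] -> hit [19/3,25/3], descend [5, 12]
    N5 x:[-1,11] y:[4,25/3] z:[19/3,29/3] -> hit [19/3,25/3], descend [7, 9]
      N7 x:[0,6] y:[4,16/3] z:[8,29/3] -> miss, prune
      N9 x:[-1,11] y:[23/3,25/3] z:[19/3,25/3] -> hit [23/3,25/3] leaf, test {P1(miss), P5(miss)}
    N12 x:[22,39] y:[4,23/3] z:[7,35/3] -> miss, prune
  N14 x:[6,39] y:[28/3,49/3] z:[0,38/3] -> hit [28/3,38/3], descend [2, 4]
    N2 x:[6,20] y:[28/3,15] z:[0,8] -> miss, prune
    N4 x:[24,39] y:[10,49/3] z:[1/3,38/3] -> miss, prune

order=[0, 11, 5, 7, 9, 12, 14, 2, 4]  |boxes|=9  |leaves|=1  hit=miss

== RESULT ==
[0, 11, 5, 7, 9, 12, 14, 2, 4]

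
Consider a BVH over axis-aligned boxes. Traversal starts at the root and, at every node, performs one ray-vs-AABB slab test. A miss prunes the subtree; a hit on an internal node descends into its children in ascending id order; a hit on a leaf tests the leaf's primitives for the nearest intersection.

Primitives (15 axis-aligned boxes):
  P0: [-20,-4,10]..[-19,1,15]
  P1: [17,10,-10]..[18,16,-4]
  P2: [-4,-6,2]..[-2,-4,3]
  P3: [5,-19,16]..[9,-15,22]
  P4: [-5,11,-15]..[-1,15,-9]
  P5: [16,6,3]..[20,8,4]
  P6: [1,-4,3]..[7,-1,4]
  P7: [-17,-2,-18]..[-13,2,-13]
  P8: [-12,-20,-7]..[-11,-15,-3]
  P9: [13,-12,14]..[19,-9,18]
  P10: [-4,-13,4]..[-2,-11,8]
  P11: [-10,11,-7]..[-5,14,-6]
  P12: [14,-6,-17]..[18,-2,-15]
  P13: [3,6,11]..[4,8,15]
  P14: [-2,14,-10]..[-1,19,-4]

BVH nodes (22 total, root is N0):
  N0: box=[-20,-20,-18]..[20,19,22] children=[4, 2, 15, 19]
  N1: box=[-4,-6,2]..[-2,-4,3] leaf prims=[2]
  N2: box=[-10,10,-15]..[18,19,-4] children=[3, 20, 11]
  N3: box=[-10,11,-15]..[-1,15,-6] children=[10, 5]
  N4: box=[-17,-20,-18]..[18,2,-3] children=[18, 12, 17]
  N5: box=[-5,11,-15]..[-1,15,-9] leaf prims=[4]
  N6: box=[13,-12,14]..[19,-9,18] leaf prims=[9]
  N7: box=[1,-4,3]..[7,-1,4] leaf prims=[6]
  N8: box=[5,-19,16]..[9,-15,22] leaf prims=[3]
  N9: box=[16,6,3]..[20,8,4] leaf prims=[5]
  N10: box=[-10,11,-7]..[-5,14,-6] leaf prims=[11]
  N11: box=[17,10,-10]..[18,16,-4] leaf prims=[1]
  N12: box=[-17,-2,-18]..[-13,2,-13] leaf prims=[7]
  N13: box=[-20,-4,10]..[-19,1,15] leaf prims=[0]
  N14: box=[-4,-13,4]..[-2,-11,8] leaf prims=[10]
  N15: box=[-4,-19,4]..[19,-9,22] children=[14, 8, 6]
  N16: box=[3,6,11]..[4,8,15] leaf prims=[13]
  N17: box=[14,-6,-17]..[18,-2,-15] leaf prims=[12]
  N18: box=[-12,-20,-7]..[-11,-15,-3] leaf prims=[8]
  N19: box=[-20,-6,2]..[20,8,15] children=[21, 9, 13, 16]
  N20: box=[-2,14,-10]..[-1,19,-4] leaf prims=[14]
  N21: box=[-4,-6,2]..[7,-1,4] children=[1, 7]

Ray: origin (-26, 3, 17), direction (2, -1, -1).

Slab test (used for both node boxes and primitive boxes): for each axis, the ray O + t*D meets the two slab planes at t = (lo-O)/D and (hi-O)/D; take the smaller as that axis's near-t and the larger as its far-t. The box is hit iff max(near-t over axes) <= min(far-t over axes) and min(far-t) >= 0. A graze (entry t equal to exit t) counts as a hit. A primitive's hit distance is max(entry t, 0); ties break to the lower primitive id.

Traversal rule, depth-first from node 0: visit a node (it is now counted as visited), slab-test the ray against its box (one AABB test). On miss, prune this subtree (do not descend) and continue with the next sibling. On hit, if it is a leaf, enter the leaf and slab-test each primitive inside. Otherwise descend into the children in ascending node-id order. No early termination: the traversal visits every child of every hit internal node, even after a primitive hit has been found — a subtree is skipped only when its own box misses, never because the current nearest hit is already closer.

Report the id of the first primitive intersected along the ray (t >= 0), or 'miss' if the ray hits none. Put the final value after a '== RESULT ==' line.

Trace the traversal:
N0 x:[3,23] y:[-16,23] z:[-5,35] -> hit [3,23], descend [2, 4, 15, 19]
  N2 x:[8,22] y:[-16,-7] z:[21,32] -> miss, prune
  N4 x:[9/2,22] y:[1,23] z:[20,35] -> hit [20,22], descend [12, 17, 18]
    N12 x:[9/2,13/2] y:[1,5] z:[30,35] -> miss, prune
    N17 x:[20,22] y:[5,9] z:[32,34] -> miss, prune
    N18 x:[7,15/2] y:[18,23] z:[20,24] -> miss, prune
  N15 x:[11,45/2] y:[12,22] z:[-5,13] -> hit [12,13], descend [6, 8, 14]
    N6 x:[39/2,45/2] y:[12,15] z:[-1,3] -> miss, prune
    N8 x:[31/2,35/2] y:[18,22] z:[-5,1] -> miss, prune
    N14 x:[11,12] y:[14,16] z:[9,13] -> miss, prune
  N19 x:[3,23] y:[-5,9] z:[2,15] -> hit [3,9], descend [9, 13, 16, 21]
    N9 x:[21,23] y:[-5,-3] z:[13,14] -> miss, prune
    N13 x:[3,7/2] y:[2,7] z:[2,7] -> hit [3,7/2] leaf, test {P0@t=3}
    N16 x:[29/2,15] y:[-5,-3] z:[2,6] -> miss, prune
    N21 x:[11,33/2] y:[4,9] z:[13,15] -> miss, prune

Summary -> nodes [0, 2, 4, 12, 17, 18, 15, 6, 8, 14, 19, 9, 13, 16, 21]; box-tests=15; leaf-entries=1; first=P0

== RESULT ==
0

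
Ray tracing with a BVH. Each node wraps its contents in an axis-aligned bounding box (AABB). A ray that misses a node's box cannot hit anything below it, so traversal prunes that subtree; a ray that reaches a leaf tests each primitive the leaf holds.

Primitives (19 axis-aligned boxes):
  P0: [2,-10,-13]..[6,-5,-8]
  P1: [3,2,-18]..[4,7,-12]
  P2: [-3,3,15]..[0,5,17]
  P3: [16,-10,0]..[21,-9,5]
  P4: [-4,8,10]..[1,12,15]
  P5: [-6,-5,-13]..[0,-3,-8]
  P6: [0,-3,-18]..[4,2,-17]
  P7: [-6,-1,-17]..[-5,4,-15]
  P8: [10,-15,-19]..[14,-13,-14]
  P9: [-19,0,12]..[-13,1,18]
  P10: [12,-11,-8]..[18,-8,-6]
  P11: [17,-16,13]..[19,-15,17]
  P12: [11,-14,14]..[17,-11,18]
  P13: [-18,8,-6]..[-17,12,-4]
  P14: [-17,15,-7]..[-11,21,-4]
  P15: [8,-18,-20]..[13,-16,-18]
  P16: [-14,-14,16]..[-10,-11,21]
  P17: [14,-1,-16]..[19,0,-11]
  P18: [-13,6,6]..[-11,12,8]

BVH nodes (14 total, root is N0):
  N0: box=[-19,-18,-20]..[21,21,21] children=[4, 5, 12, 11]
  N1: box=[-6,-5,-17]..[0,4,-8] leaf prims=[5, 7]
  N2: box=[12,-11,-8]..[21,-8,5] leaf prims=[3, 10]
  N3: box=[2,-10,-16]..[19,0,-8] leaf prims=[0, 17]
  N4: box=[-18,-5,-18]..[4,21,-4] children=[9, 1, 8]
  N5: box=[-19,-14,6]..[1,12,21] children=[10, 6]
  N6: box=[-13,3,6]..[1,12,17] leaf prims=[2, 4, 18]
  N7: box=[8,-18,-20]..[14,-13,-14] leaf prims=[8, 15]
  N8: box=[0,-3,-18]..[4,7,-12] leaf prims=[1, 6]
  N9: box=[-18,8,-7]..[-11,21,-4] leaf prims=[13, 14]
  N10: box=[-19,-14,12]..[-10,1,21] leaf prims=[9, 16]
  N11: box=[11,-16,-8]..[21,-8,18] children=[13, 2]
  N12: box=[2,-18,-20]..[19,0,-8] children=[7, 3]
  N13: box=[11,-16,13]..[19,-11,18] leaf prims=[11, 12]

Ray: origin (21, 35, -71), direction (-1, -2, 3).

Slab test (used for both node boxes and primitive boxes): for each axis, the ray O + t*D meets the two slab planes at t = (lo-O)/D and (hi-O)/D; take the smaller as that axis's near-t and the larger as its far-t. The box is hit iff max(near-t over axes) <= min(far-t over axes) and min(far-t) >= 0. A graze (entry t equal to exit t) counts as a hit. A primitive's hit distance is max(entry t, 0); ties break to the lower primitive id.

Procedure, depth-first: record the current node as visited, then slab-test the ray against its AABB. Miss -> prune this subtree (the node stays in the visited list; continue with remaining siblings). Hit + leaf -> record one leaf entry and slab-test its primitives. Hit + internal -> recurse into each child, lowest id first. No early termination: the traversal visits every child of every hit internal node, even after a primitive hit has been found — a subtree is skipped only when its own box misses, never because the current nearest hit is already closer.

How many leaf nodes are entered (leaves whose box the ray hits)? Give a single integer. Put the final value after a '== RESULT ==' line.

Traverse from the root:
N0 x:[0,40] y:[7,53/2] z:[17,92/3] -> hit [17,53/2], descend [4, 5, 11, 12]
  N4 x:[17,39] y:[7,20] z:[53/3,67/3] -> hit [53/3,20], descend [1, 8, 9]
    N1 x:[21,27] y:[31/2,20] z:[18,21] -> miss, prune
    N8 x:[17,21] y:[14,19] z:[53/3,59/3] -> hit [53/3,19] leaf, test {P1(miss), P6@t=53/3}
    N9 x:[32,39] y:[7,27/2] z:[64/3,67/3] -> miss, prune
  N5 x:[20,40] y:[23/2,49/2] z:[77/3,92/3] -> miss, prune
  N11 x:[0,10] y:[43/2,51/2] z:[21,89/3] -> miss, prune
  N12 x:[2,19] y:[35/2,53/2] z:[17,21] -> hit [35/2,19], descend [3, 7]
    N3 x:[2,19] y:[35/2,45/2] z:[55/3,21] -> hit [55/3,19] leaf, test {P0(miss), P17(miss)}
    N7 x:[7,13] y:[24,53/2] z:[17,19] -> miss, prune

10 AABB tests over nodes [0, 4, 1, 8, 9, 5, 11, 12, 3, 7]; 2 leaves entered; closest P6.

== RESULT ==
2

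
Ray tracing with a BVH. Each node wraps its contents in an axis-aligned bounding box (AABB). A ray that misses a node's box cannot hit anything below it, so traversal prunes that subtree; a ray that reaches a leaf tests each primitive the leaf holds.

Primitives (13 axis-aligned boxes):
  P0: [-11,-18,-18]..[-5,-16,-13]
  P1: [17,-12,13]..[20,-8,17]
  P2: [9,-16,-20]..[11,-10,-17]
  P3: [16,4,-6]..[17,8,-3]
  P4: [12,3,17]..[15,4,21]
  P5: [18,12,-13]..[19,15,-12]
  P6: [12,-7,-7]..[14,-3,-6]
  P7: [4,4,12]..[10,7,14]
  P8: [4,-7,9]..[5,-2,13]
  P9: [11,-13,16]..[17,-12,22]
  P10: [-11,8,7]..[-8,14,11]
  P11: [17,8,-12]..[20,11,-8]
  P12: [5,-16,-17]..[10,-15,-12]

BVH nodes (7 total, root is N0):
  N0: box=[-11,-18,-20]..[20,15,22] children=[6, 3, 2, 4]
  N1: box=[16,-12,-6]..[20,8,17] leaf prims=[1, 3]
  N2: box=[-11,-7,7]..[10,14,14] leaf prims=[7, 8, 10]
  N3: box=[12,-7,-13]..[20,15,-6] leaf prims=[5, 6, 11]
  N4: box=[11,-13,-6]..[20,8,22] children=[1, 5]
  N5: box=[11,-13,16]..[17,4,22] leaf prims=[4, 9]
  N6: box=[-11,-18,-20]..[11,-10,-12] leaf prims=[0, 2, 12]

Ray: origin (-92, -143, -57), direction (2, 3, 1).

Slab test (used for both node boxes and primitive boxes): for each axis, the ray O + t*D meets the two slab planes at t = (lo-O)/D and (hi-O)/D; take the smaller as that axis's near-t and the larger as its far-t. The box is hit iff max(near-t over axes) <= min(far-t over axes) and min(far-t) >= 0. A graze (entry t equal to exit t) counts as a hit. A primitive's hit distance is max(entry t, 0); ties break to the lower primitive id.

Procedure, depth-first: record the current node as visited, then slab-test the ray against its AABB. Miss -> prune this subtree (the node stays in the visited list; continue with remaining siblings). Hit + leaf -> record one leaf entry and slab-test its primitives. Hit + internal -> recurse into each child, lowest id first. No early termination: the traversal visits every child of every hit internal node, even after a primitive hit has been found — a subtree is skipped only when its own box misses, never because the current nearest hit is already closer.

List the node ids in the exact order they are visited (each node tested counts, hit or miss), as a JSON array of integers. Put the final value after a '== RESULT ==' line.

Traverse from the root:
N0 x:[81/2,56] y:[125/3,158/3] z:[37,79] -> hit [125/3,158/3], descend [2, 3, 4, 6]
  N2 x:[81/2,51] y:[136/3,157/3] z:[64,71] -> miss, prune
  N3 x:[52,56] y:[136/3,158/3] z:[44,51] -> miss, prune
  N4 x:[103/2,56] y:[130/3,151/3] z:[51,79] -> miss, prune
  N6 x:[81/2,103/2] y:[125/3,133/3] z:[37,45] -> hit [125/3,133/3] leaf, test {P0@t=125/3, P2(miss), P12(miss)}

5 AABB tests over nodes [0, 2, 3, 4, 6]; 1 leaf entered; closest P0.

== RESULT ==
[0, 2, 3, 4, 6]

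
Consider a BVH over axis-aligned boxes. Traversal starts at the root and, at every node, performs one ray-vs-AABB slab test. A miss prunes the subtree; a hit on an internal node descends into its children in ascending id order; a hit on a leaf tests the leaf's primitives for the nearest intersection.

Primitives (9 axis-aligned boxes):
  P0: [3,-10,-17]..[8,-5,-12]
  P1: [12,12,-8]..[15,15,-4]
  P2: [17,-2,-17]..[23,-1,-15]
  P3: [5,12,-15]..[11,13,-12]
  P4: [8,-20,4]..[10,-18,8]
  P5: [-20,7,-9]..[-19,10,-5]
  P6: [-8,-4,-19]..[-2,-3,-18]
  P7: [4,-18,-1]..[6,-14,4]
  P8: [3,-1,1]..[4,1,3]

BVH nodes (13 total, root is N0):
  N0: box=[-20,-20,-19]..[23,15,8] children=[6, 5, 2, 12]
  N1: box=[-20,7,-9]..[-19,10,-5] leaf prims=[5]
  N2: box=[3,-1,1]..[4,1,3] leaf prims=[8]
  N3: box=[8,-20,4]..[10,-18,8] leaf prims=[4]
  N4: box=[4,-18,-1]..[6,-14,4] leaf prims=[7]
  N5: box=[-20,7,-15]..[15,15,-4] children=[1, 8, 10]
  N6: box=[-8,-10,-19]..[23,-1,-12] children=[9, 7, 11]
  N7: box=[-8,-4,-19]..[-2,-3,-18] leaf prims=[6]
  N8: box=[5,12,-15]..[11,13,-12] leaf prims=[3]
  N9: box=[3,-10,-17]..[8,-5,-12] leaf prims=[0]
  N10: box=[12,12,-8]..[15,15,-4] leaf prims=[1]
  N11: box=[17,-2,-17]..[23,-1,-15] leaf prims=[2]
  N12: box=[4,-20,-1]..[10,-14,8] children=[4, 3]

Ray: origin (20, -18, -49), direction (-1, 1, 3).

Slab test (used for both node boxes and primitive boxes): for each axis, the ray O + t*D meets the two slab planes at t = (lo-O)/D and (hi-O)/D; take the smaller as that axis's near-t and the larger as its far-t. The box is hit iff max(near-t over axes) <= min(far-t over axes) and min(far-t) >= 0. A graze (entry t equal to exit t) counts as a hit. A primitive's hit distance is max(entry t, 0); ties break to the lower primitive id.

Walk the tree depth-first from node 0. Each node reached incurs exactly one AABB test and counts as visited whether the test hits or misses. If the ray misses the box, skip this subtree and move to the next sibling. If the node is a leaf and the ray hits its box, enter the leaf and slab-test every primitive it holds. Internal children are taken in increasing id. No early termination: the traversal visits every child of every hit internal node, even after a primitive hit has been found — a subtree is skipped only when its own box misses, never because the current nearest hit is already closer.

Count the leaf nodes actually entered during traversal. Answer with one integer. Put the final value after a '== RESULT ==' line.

Trace the traversal:
N0 x:[-3,40] y:[-2,33] z:[10,19] -> hit [10,19], descend [2, 5, 6, 12]
  N2 x:[16,17] y:[17,19] z:[50/3,52/3] -> hit [17,17] leaf, test {P8@t=17}
  N5 x:[5,40] y:[25,33] z:[34/3,15] -> miss, prune
  N6 x:[-3,28] y:[8,17] z:[10,37/3] -> hit [10,37/3], descend [7, 9, 11]
    N7 x:[22,28] y:[14,15] z:[10,31/3] -> miss, prune
    N9 x:[12,17] y:[8,13] z:[32/3,37/3] -> hit [12,37/3] leaf, test {P0@t=12}
    N11 x:[-3,3] y:[16,17] z:[32/3,34/3] -> miss, prune
  N12 x:[10,16] y:[-2,4] z:[16,19] -> miss, prune

order=[0, 2, 5, 6, 7, 9, 11, 12]  |boxes|=8  |leaves|=2  hit=P0

== RESULT ==
2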